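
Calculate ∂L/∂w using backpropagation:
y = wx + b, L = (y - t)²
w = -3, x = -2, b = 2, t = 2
∂L/∂w = -24

y = wx + b = (-3)(-2) + 2 = 8
∂L/∂y = 2(y - t) = 2(8 - 2) = 12
∂y/∂w = x = -2
∂L/∂w = ∂L/∂y · ∂y/∂w = 12 × -2 = -24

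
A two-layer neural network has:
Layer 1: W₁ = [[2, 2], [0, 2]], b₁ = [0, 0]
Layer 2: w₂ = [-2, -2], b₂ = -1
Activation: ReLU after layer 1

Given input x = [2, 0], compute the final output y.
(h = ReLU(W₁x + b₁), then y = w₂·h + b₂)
y = -9

Layer 1 pre-activation: z₁ = [4, 0]
After ReLU: h = [4, 0]
Layer 2 output: y = -2×4 + -2×0 + -1 = -9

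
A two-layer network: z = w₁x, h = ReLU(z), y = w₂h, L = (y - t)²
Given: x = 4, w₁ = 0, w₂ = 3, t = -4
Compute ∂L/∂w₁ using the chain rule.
∂L/∂w₁ = 0

Forward pass:
z = w₁x = 0×4 = 0
h = ReLU(0) = 0
y = w₂h = 3×0 = 0

Backward pass:
∂L/∂y = 2(y - t) = 2(0 - -4) = 8
∂y/∂h = w₂ = 3
∂h/∂z = 0 (ReLU derivative)
∂z/∂w₁ = x = 4

∂L/∂w₁ = 8 × 3 × 0 × 4 = 0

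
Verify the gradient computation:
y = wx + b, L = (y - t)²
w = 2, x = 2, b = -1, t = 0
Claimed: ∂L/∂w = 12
Correct

y = (2)(2) + -1 = 3
∂L/∂y = 2(y - t) = 2(3 - 0) = 6
∂y/∂w = x = 2
∂L/∂w = 6 × 2 = 12

Claimed value: 12
Correct: The correct gradient is 12.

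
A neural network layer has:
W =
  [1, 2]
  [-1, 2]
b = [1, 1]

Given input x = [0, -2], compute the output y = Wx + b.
y = [-3, -3]

Wx = [1×0 + 2×-2, -1×0 + 2×-2]
   = [-4, -4]
y = Wx + b = [-4 + 1, -4 + 1] = [-3, -3]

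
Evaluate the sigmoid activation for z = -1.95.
0.1246

sigmoid(-1.95) = 1/(1 + e^(1.95)) = 1/(1 + 7.029) = 0.1246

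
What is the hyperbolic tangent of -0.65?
-0.5717

tanh(-0.65) = (e^(-0.65) - e^(0.65))/(e^(-0.65) + e^(0.65)) = -0.5717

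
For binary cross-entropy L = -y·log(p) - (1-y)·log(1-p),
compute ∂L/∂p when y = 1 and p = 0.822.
∂L/∂p = -1.217

∂L/∂p = -y/p + (1-y)/(1-p) = -1/0.822 + 0 = -1.217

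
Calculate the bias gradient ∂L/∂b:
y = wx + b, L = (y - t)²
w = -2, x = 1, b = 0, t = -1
∂L/∂b = -2

y = wx + b = (-2)(1) + 0 = -2
∂L/∂y = 2(y - t) = 2(-2 - -1) = -2
∂y/∂b = 1
∂L/∂b = ∂L/∂y · ∂y/∂b = -2 × 1 = -2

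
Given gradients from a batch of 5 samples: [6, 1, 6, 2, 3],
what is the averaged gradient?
Average gradient = 3.6

Average = (1/5)(6 + 1 + 6 + 2 + 3) = 18/5 = 3.6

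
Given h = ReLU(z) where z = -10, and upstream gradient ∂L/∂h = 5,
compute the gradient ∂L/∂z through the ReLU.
∂L/∂z = 0

h = ReLU(-10) = 0
Since z < 0: ∂h/∂z = 0
∂L/∂z = ∂L/∂h · ∂h/∂z = 5 × 0 = 0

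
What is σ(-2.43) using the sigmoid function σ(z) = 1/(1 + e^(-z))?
0.08091

sigmoid(-2.43) = 1/(1 + e^(2.43)) = 1/(1 + 11.36) = 0.08091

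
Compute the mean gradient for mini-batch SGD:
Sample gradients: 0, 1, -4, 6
Average gradient = 0.75

Average = (1/4)(0 + 1 + -4 + 6) = 3/4 = 0.75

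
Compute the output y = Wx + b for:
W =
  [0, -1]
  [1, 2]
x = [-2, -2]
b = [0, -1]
y = [2, -7]

Wx = [0×-2 + -1×-2, 1×-2 + 2×-2]
   = [2, -6]
y = Wx + b = [2 + 0, -6 + -1] = [2, -7]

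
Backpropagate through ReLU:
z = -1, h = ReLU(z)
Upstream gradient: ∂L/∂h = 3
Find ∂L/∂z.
∂L/∂z = 0

h = ReLU(-1) = 0
Since z < 0: ∂h/∂z = 0
∂L/∂z = ∂L/∂h · ∂h/∂z = 3 × 0 = 0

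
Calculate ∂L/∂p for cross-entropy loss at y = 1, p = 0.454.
∂L/∂p = -2.203

∂L/∂p = -y/p + (1-y)/(1-p) = -1/0.454 + 0 = -2.203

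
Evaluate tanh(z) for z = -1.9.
-0.9562

tanh(-1.9) = (e^(-1.9) - e^(1.9))/(e^(-1.9) + e^(1.9)) = -0.9562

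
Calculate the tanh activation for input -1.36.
-0.8764

tanh(-1.36) = (e^(-1.36) - e^(1.36))/(e^(-1.36) + e^(1.36)) = -0.8764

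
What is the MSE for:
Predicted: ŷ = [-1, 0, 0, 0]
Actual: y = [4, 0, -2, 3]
MSE = 9.5

MSE = (1/4)((-1-4)² + (0-0)² + (0--2)² + (0-3)²) = (1/4)(25 + 0 + 4 + 9) = 9.5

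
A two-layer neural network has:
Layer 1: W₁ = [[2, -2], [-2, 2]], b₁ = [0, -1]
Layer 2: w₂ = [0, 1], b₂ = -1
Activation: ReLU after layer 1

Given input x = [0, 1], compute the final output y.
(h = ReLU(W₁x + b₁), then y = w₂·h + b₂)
y = 0

Layer 1 pre-activation: z₁ = [-2, 1]
After ReLU: h = [0, 1]
Layer 2 output: y = 0×0 + 1×1 + -1 = 0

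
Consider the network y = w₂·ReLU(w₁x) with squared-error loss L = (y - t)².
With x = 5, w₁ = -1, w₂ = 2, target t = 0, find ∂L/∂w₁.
∂L/∂w₁ = 0

Forward pass:
z = w₁x = -1×5 = -5
h = ReLU(-5) = 0
y = w₂h = 2×0 = 0

Backward pass:
∂L/∂y = 2(y - t) = 2(0 - 0) = 0
∂y/∂h = w₂ = 2
∂h/∂z = 0 (ReLU derivative)
∂z/∂w₁ = x = 5

∂L/∂w₁ = 0 × 2 × 0 × 5 = 0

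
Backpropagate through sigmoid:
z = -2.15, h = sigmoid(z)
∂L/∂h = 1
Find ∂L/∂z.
∂L/∂z = 0.09345

σ(-2.15) = 0.1043
σ'(-2.15) = σ(-2.15)(1 - σ(-2.15)) = 0.1043 × 0.8957 = 0.09345
∂L/∂z = ∂L/∂h · σ'(z) = 1 × 0.09345 = 0.09345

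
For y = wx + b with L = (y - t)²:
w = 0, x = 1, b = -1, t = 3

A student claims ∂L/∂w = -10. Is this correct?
Incorrect

y = (0)(1) + -1 = -1
∂L/∂y = 2(y - t) = 2(-1 - 3) = -8
∂y/∂w = x = 1
∂L/∂w = -8 × 1 = -8

Claimed value: -10
Incorrect: The correct gradient is -8.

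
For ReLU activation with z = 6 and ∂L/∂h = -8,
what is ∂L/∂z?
∂L/∂z = -8

h = ReLU(6) = 6
Since z > 0: ∂h/∂z = 1
∂L/∂z = ∂L/∂h · ∂h/∂z = -8 × 1 = -8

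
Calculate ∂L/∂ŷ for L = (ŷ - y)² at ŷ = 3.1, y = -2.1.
∂L/∂ŷ = 10.4

∂L/∂ŷ = 2(ŷ - y) = 2(3.1 - -2.1) = 2(5.2) = 10.4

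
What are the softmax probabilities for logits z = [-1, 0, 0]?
p = [0.1554, 0.4223, 0.4223]

exp(z) = [0.3679, 1, 1]
Sum = 2.368
p = [0.1554, 0.4223, 0.4223]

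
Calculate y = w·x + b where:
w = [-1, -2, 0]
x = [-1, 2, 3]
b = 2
y = -1

y = (-1)(-1) + (-2)(2) + (0)(3) + 2 = -1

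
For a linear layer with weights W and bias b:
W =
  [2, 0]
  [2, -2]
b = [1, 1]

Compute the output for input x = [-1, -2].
y = [-1, 3]

Wx = [2×-1 + 0×-2, 2×-1 + -2×-2]
   = [-2, 2]
y = Wx + b = [-2 + 1, 2 + 1] = [-1, 3]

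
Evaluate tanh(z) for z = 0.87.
0.7014

tanh(0.87) = (e^(0.87) - e^(-0.87))/(e^(0.87) + e^(-0.87)) = 0.7014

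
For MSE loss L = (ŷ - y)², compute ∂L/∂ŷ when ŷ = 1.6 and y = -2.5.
∂L/∂ŷ = 8.2

∂L/∂ŷ = 2(ŷ - y) = 2(1.6 - -2.5) = 2(4.1) = 8.2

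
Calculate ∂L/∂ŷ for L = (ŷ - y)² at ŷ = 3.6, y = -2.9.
∂L/∂ŷ = 13.0

∂L/∂ŷ = 2(ŷ - y) = 2(3.6 - -2.9) = 2(6.5) = 13.0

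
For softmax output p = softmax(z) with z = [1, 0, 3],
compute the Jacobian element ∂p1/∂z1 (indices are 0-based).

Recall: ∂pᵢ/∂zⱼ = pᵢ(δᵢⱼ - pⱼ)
∂p1/∂z1 = 0.04025

p = softmax(z) = [0.1142, 0.04201, 0.8438]
p1 = 0.04201

∂p1/∂z1 = p1(1 - p1) = 0.04201 × (1 - 0.04201) = 0.04025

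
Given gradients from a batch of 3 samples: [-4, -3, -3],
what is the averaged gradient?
Average gradient = -3.333

Average = (1/3)(-4 + -3 + -3) = -10/3 = -3.333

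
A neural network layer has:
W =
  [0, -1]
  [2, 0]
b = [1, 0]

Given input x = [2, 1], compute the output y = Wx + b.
y = [0, 4]

Wx = [0×2 + -1×1, 2×2 + 0×1]
   = [-1, 4]
y = Wx + b = [-1 + 1, 4 + 0] = [0, 4]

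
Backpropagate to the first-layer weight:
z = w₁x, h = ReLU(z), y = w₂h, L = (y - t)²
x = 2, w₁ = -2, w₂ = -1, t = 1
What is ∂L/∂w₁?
∂L/∂w₁ = 0

Forward pass:
z = w₁x = -2×2 = -4
h = ReLU(-4) = 0
y = w₂h = -1×0 = 0

Backward pass:
∂L/∂y = 2(y - t) = 2(0 - 1) = -2
∂y/∂h = w₂ = -1
∂h/∂z = 0 (ReLU derivative)
∂z/∂w₁ = x = 2

∂L/∂w₁ = -2 × -1 × 0 × 2 = 0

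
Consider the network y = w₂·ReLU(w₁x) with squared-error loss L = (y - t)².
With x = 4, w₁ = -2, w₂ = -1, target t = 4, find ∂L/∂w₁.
∂L/∂w₁ = 0

Forward pass:
z = w₁x = -2×4 = -8
h = ReLU(-8) = 0
y = w₂h = -1×0 = 0

Backward pass:
∂L/∂y = 2(y - t) = 2(0 - 4) = -8
∂y/∂h = w₂ = -1
∂h/∂z = 0 (ReLU derivative)
∂z/∂w₁ = x = 4

∂L/∂w₁ = -8 × -1 × 0 × 4 = 0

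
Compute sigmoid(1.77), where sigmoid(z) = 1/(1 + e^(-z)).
0.8545

sigmoid(1.77) = 1/(1 + e^(-1.77)) = 1/(1 + 0.1703) = 0.8545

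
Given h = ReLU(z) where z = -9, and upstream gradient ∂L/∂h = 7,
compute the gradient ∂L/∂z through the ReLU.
∂L/∂z = 0

h = ReLU(-9) = 0
Since z < 0: ∂h/∂z = 0
∂L/∂z = ∂L/∂h · ∂h/∂z = 7 × 0 = 0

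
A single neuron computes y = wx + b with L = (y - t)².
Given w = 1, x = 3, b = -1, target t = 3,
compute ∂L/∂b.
∂L/∂b = -2

y = wx + b = (1)(3) + -1 = 2
∂L/∂y = 2(y - t) = 2(2 - 3) = -2
∂y/∂b = 1
∂L/∂b = ∂L/∂y · ∂y/∂b = -2 × 1 = -2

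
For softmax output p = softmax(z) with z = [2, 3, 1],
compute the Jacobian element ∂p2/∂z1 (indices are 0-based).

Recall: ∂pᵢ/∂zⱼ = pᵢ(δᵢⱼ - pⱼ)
∂p2/∂z1 = -0.05989

p = softmax(z) = [0.2447, 0.6652, 0.09003]
p2 = 0.09003, p1 = 0.6652

∂p2/∂z1 = -p2 × p1 = -0.09003 × 0.6652 = -0.05989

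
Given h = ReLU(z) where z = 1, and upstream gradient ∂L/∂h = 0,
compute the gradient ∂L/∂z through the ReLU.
∂L/∂z = 0

h = ReLU(1) = 1
Since z > 0: ∂h/∂z = 1
∂L/∂z = ∂L/∂h · ∂h/∂z = 0 × 1 = 0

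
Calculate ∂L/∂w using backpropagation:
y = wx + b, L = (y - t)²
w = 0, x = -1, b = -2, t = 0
∂L/∂w = 4

y = wx + b = (0)(-1) + -2 = -2
∂L/∂y = 2(y - t) = 2(-2 - 0) = -4
∂y/∂w = x = -1
∂L/∂w = ∂L/∂y · ∂y/∂w = -4 × -1 = 4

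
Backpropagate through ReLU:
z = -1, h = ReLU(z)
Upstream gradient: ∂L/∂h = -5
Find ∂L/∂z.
∂L/∂z = 0

h = ReLU(-1) = 0
Since z < 0: ∂h/∂z = 0
∂L/∂z = ∂L/∂h · ∂h/∂z = -5 × 0 = 0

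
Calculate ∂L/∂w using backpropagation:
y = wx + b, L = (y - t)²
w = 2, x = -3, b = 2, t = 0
∂L/∂w = 24

y = wx + b = (2)(-3) + 2 = -4
∂L/∂y = 2(y - t) = 2(-4 - 0) = -8
∂y/∂w = x = -3
∂L/∂w = ∂L/∂y · ∂y/∂w = -8 × -3 = 24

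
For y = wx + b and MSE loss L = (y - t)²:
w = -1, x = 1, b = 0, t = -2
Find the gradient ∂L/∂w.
∂L/∂w = 2

y = wx + b = (-1)(1) + 0 = -1
∂L/∂y = 2(y - t) = 2(-1 - -2) = 2
∂y/∂w = x = 1
∂L/∂w = ∂L/∂y · ∂y/∂w = 2 × 1 = 2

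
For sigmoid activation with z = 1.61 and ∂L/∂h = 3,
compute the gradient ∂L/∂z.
∂L/∂z = 0.4165

σ(1.61) = 0.8334
σ'(1.61) = σ(1.61)(1 - σ(1.61)) = 0.8334 × 0.1666 = 0.1388
∂L/∂z = ∂L/∂h · σ'(z) = 3 × 0.1388 = 0.4165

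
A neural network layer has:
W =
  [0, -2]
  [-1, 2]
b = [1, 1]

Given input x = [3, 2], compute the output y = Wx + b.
y = [-3, 2]

Wx = [0×3 + -2×2, -1×3 + 2×2]
   = [-4, 1]
y = Wx + b = [-4 + 1, 1 + 1] = [-3, 2]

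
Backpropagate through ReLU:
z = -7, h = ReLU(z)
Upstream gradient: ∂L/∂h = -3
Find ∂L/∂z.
∂L/∂z = 0

h = ReLU(-7) = 0
Since z < 0: ∂h/∂z = 0
∂L/∂z = ∂L/∂h · ∂h/∂z = -3 × 0 = 0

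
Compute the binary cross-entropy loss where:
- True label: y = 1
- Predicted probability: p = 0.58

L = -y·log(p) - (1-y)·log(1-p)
L = 0.5447

L = -1·log(0.58) - 0·log(0.42) = -log(0.58) = 0.5447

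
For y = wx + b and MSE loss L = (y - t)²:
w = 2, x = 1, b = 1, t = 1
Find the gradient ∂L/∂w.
∂L/∂w = 4

y = wx + b = (2)(1) + 1 = 3
∂L/∂y = 2(y - t) = 2(3 - 1) = 4
∂y/∂w = x = 1
∂L/∂w = ∂L/∂y · ∂y/∂w = 4 × 1 = 4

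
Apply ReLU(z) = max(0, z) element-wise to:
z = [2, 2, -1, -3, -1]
h = [2, 2, 0, 0, 0]

ReLU applied element-wise: max(0,2)=2, max(0,2)=2, max(0,-1)=0, max(0,-3)=0, max(0,-1)=0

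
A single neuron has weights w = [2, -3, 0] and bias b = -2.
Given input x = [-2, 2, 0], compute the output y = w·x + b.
y = -12

y = (2)(-2) + (-3)(2) + (0)(0) + -2 = -12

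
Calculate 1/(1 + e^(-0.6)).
0.6457

sigmoid(0.6) = 1/(1 + e^(-0.6)) = 1/(1 + 0.5488) = 0.6457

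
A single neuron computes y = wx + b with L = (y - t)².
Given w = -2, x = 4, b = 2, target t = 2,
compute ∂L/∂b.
∂L/∂b = -16

y = wx + b = (-2)(4) + 2 = -6
∂L/∂y = 2(y - t) = 2(-6 - 2) = -16
∂y/∂b = 1
∂L/∂b = ∂L/∂y · ∂y/∂b = -16 × 1 = -16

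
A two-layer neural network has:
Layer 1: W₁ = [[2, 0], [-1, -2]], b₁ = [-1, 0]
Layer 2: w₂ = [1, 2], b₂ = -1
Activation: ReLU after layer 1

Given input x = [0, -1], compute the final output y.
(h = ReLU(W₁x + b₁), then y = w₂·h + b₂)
y = 3

Layer 1 pre-activation: z₁ = [-1, 2]
After ReLU: h = [0, 2]
Layer 2 output: y = 1×0 + 2×2 + -1 = 3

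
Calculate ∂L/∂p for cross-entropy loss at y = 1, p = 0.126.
∂L/∂p = -7.937

∂L/∂p = -y/p + (1-y)/(1-p) = -1/0.126 + 0 = -7.937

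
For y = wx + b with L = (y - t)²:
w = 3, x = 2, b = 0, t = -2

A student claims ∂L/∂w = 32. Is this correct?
Correct

y = (3)(2) + 0 = 6
∂L/∂y = 2(y - t) = 2(6 - -2) = 16
∂y/∂w = x = 2
∂L/∂w = 16 × 2 = 32

Claimed value: 32
Correct: The correct gradient is 32.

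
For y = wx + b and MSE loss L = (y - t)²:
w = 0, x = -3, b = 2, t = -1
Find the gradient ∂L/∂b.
∂L/∂b = 6

y = wx + b = (0)(-3) + 2 = 2
∂L/∂y = 2(y - t) = 2(2 - -1) = 6
∂y/∂b = 1
∂L/∂b = ∂L/∂y · ∂y/∂b = 6 × 1 = 6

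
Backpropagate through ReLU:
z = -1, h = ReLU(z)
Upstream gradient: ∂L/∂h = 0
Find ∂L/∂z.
∂L/∂z = 0

h = ReLU(-1) = 0
Since z < 0: ∂h/∂z = 0
∂L/∂z = ∂L/∂h · ∂h/∂z = 0 × 0 = 0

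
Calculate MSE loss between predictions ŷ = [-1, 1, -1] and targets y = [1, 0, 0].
MSE = 2

MSE = (1/3)((-1-1)² + (1-0)² + (-1-0)²) = (1/3)(4 + 1 + 1) = 2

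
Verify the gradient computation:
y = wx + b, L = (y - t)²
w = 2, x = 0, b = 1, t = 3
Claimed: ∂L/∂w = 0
Correct

y = (2)(0) + 1 = 1
∂L/∂y = 2(y - t) = 2(1 - 3) = -4
∂y/∂w = x = 0
∂L/∂w = -4 × 0 = 0

Claimed value: 0
Correct: The correct gradient is 0.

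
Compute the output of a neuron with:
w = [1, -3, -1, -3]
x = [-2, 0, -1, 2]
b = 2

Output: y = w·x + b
y = -5

y = (1)(-2) + (-3)(0) + (-1)(-1) + (-3)(2) + 2 = -5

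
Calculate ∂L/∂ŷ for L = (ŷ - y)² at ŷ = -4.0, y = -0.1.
∂L/∂ŷ = -7.8

∂L/∂ŷ = 2(ŷ - y) = 2(-4.0 - -0.1) = 2(-3.9) = -7.8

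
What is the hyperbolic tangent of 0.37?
0.354

tanh(0.37) = (e^(0.37) - e^(-0.37))/(e^(0.37) + e^(-0.37)) = 0.354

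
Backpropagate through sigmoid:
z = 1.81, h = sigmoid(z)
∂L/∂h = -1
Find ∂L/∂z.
∂L/∂z = -0.1209

σ(1.81) = 0.8594
σ'(1.81) = σ(1.81)(1 - σ(1.81)) = 0.8594 × 0.1406 = 0.1209
∂L/∂z = ∂L/∂h · σ'(z) = -1 × 0.1209 = -0.1209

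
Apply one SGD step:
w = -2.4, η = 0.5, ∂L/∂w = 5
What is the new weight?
w_new = -4.9

w_new = w - η·∂L/∂w = -2.4 - 0.5×(5) = -2.4 - (2.5) = -4.9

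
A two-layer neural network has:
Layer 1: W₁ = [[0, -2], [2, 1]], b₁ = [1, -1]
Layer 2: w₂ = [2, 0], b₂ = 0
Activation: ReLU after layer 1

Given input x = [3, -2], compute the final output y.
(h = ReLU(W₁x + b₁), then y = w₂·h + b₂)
y = 10

Layer 1 pre-activation: z₁ = [5, 3]
After ReLU: h = [5, 3]
Layer 2 output: y = 2×5 + 0×3 + 0 = 10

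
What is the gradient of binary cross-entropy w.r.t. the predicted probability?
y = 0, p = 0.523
∂L/∂p = 2.096

∂L/∂p = -y/p + (1-y)/(1-p) = 0 + 1/0.477 = 2.096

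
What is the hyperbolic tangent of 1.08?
0.7932

tanh(1.08) = (e^(1.08) - e^(-1.08))/(e^(1.08) + e^(-1.08)) = 0.7932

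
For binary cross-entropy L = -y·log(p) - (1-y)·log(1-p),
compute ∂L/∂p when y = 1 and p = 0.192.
∂L/∂p = -5.208

∂L/∂p = -y/p + (1-y)/(1-p) = -1/0.192 + 0 = -5.208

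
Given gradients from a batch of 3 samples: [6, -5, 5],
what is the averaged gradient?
Average gradient = 2

Average = (1/3)(6 + -5 + 5) = 6/3 = 2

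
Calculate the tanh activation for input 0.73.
0.6231

tanh(0.73) = (e^(0.73) - e^(-0.73))/(e^(0.73) + e^(-0.73)) = 0.6231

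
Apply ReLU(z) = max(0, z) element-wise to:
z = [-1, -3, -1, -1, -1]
h = [0, 0, 0, 0, 0]

ReLU applied element-wise: max(0,-1)=0, max(0,-3)=0, max(0,-1)=0, max(0,-1)=0, max(0,-1)=0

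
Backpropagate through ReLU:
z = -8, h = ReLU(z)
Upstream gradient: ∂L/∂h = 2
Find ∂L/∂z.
∂L/∂z = 0

h = ReLU(-8) = 0
Since z < 0: ∂h/∂z = 0
∂L/∂z = ∂L/∂h · ∂h/∂z = 2 × 0 = 0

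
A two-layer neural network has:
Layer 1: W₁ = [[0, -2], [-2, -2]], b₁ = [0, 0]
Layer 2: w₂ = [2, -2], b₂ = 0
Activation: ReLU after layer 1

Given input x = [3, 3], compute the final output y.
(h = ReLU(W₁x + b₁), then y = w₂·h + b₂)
y = 0

Layer 1 pre-activation: z₁ = [-6, -12]
After ReLU: h = [0, 0]
Layer 2 output: y = 2×0 + -2×0 + 0 = 0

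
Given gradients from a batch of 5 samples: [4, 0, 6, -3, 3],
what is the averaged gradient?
Average gradient = 2

Average = (1/5)(4 + 0 + 6 + -3 + 3) = 10/5 = 2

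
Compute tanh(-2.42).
-0.9843

tanh(-2.42) = (e^(-2.42) - e^(2.42))/(e^(-2.42) + e^(2.42)) = -0.9843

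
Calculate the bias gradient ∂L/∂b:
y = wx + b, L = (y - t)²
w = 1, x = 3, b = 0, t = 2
∂L/∂b = 2

y = wx + b = (1)(3) + 0 = 3
∂L/∂y = 2(y - t) = 2(3 - 2) = 2
∂y/∂b = 1
∂L/∂b = ∂L/∂y · ∂y/∂b = 2 × 1 = 2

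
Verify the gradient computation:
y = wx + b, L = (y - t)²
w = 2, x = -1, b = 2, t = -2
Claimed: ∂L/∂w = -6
Incorrect

y = (2)(-1) + 2 = 0
∂L/∂y = 2(y - t) = 2(0 - -2) = 4
∂y/∂w = x = -1
∂L/∂w = 4 × -1 = -4

Claimed value: -6
Incorrect: The correct gradient is -4.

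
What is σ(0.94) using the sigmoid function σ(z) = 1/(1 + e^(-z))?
0.7191

sigmoid(0.94) = 1/(1 + e^(-0.94)) = 1/(1 + 0.3906) = 0.7191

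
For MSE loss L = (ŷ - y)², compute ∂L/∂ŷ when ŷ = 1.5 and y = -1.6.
∂L/∂ŷ = 6.2

∂L/∂ŷ = 2(ŷ - y) = 2(1.5 - -1.6) = 2(3.1) = 6.2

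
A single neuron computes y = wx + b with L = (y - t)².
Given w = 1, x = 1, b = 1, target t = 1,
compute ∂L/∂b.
∂L/∂b = 2

y = wx + b = (1)(1) + 1 = 2
∂L/∂y = 2(y - t) = 2(2 - 1) = 2
∂y/∂b = 1
∂L/∂b = ∂L/∂y · ∂y/∂b = 2 × 1 = 2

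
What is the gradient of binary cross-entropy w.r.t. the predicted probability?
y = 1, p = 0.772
∂L/∂p = -1.295

∂L/∂p = -y/p + (1-y)/(1-p) = -1/0.772 + 0 = -1.295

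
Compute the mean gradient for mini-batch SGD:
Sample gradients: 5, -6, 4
Average gradient = 1

Average = (1/3)(5 + -6 + 4) = 3/3 = 1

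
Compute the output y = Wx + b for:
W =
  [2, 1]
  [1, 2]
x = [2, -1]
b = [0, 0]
y = [3, 0]

Wx = [2×2 + 1×-1, 1×2 + 2×-1]
   = [3, 0]
y = Wx + b = [3 + 0, 0 + 0] = [3, 0]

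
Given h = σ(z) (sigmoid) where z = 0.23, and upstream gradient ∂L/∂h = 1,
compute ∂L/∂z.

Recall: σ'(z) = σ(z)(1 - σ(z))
∂L/∂z = 0.2467

σ(0.23) = 0.5572
σ'(0.23) = σ(0.23)(1 - σ(0.23)) = 0.5572 × 0.4428 = 0.2467
∂L/∂z = ∂L/∂h · σ'(z) = 1 × 0.2467 = 0.2467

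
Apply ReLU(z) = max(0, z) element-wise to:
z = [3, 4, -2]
h = [3, 4, 0]

ReLU applied element-wise: max(0,3)=3, max(0,4)=4, max(0,-2)=0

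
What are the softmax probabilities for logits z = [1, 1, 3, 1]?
p = [0.0963, 0.0963, 0.7112, 0.0963]

exp(z) = [2.718, 2.718, 20.09, 2.718]
Sum = 28.24
p = [0.0963, 0.0963, 0.7112, 0.0963]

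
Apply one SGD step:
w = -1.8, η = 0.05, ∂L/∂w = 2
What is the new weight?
w_new = -1.9

w_new = w - η·∂L/∂w = -1.8 - 0.05×(2) = -1.8 - (0.1) = -1.9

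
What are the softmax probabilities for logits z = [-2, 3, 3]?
p = [0.0034, 0.4983, 0.4983]

exp(z) = [0.1353, 20.09, 20.09]
Sum = 40.31
p = [0.0034, 0.4983, 0.4983]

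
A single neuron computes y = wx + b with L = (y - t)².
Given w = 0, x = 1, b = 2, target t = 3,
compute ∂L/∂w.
∂L/∂w = -2

y = wx + b = (0)(1) + 2 = 2
∂L/∂y = 2(y - t) = 2(2 - 3) = -2
∂y/∂w = x = 1
∂L/∂w = ∂L/∂y · ∂y/∂w = -2 × 1 = -2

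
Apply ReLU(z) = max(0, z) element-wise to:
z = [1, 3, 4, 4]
h = [1, 3, 4, 4]

ReLU applied element-wise: max(0,1)=1, max(0,3)=3, max(0,4)=4, max(0,4)=4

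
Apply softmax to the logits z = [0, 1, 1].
p = [0.1554, 0.4223, 0.4223]

exp(z) = [1, 2.718, 2.718]
Sum = 6.437
p = [0.1554, 0.4223, 0.4223]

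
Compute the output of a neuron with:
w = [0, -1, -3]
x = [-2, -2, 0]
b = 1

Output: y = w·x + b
y = 3

y = (0)(-2) + (-1)(-2) + (-3)(0) + 1 = 3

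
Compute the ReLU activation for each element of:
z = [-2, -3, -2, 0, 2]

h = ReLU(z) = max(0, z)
h = [0, 0, 0, 0, 2]

ReLU applied element-wise: max(0,-2)=0, max(0,-3)=0, max(0,-2)=0, max(0,0)=0, max(0,2)=2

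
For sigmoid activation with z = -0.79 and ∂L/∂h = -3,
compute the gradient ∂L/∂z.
∂L/∂z = -0.6442

σ(-0.79) = 0.3122
σ'(-0.79) = σ(-0.79)(1 - σ(-0.79)) = 0.3122 × 0.6878 = 0.2147
∂L/∂z = ∂L/∂h · σ'(z) = -3 × 0.2147 = -0.6442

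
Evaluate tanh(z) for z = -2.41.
-0.984

tanh(-2.41) = (e^(-2.41) - e^(2.41))/(e^(-2.41) + e^(2.41)) = -0.984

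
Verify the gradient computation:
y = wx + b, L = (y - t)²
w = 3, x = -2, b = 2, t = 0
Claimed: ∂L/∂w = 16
Correct

y = (3)(-2) + 2 = -4
∂L/∂y = 2(y - t) = 2(-4 - 0) = -8
∂y/∂w = x = -2
∂L/∂w = -8 × -2 = 16

Claimed value: 16
Correct: The correct gradient is 16.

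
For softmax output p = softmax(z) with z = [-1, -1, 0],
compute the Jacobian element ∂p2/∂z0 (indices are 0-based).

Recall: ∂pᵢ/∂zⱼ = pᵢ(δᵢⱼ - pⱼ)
∂p2/∂z0 = -0.1221

p = softmax(z) = [0.2119, 0.2119, 0.5761]
p2 = 0.5761, p0 = 0.2119

∂p2/∂z0 = -p2 × p0 = -0.5761 × 0.2119 = -0.1221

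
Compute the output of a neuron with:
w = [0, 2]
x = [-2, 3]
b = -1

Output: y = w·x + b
y = 5

y = (0)(-2) + (2)(3) + -1 = 5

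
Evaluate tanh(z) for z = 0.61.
0.5441

tanh(0.61) = (e^(0.61) - e^(-0.61))/(e^(0.61) + e^(-0.61)) = 0.5441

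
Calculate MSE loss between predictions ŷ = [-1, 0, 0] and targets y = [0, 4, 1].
MSE = 6

MSE = (1/3)((-1-0)² + (0-4)² + (0-1)²) = (1/3)(1 + 16 + 1) = 6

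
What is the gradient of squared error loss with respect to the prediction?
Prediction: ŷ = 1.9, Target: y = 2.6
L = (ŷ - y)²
∂L/∂ŷ = -1.4

∂L/∂ŷ = 2(ŷ - y) = 2(1.9 - 2.6) = 2(-0.7) = -1.4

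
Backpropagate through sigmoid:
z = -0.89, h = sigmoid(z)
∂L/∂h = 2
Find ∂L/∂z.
∂L/∂z = 0.4127

σ(-0.89) = 0.2911
σ'(-0.89) = σ(-0.89)(1 - σ(-0.89)) = 0.2911 × 0.7089 = 0.2064
∂L/∂z = ∂L/∂h · σ'(z) = 2 × 0.2064 = 0.4127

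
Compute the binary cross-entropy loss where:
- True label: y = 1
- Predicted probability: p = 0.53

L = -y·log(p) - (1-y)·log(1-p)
L = 0.6349

L = -1·log(0.53) - 0·log(0.47) = -log(0.53) = 0.6349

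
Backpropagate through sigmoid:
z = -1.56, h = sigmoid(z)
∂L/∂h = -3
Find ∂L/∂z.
∂L/∂z = -0.4305

σ(-1.56) = 0.1736
σ'(-1.56) = σ(-1.56)(1 - σ(-1.56)) = 0.1736 × 0.8264 = 0.1435
∂L/∂z = ∂L/∂h · σ'(z) = -3 × 0.1435 = -0.4305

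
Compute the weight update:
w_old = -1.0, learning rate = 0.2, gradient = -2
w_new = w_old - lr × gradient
w_new = -0.6

w_new = w - η·∂L/∂w = -1.0 - 0.2×(-2) = -1.0 - (-0.4) = -0.6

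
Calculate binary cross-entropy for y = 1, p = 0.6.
L = 0.5108

L = -1·log(0.6) - 0·log(0.4) = -log(0.6) = 0.5108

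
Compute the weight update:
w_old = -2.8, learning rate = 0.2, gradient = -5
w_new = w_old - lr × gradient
w_new = -1.8

w_new = w - η·∂L/∂w = -2.8 - 0.2×(-5) = -2.8 - (-1) = -1.8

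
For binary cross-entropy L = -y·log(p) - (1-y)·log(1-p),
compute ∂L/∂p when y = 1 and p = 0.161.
∂L/∂p = -6.211

∂L/∂p = -y/p + (1-y)/(1-p) = -1/0.161 + 0 = -6.211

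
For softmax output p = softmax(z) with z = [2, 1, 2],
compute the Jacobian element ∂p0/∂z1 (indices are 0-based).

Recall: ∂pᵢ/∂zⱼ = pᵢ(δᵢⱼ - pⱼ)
∂p0/∂z1 = -0.06561

p = softmax(z) = [0.4223, 0.1554, 0.4223]
p0 = 0.4223, p1 = 0.1554

∂p0/∂z1 = -p0 × p1 = -0.4223 × 0.1554 = -0.06561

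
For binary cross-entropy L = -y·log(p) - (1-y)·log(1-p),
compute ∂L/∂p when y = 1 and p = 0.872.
∂L/∂p = -1.147

∂L/∂p = -y/p + (1-y)/(1-p) = -1/0.872 + 0 = -1.147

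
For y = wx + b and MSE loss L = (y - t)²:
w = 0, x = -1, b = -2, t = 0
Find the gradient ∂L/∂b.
∂L/∂b = -4

y = wx + b = (0)(-1) + -2 = -2
∂L/∂y = 2(y - t) = 2(-2 - 0) = -4
∂y/∂b = 1
∂L/∂b = ∂L/∂y · ∂y/∂b = -4 × 1 = -4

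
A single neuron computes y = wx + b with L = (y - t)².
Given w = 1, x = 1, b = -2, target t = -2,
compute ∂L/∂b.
∂L/∂b = 2

y = wx + b = (1)(1) + -2 = -1
∂L/∂y = 2(y - t) = 2(-1 - -2) = 2
∂y/∂b = 1
∂L/∂b = ∂L/∂y · ∂y/∂b = 2 × 1 = 2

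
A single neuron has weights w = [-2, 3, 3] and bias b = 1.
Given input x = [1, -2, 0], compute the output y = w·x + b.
y = -7

y = (-2)(1) + (3)(-2) + (3)(0) + 1 = -7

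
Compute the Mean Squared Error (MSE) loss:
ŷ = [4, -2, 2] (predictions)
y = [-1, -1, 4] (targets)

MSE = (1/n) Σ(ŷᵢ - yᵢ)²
MSE = 10

MSE = (1/3)((4--1)² + (-2--1)² + (2-4)²) = (1/3)(25 + 1 + 4) = 10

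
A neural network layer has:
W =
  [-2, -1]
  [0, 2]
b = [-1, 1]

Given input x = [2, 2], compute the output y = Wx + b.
y = [-7, 5]

Wx = [-2×2 + -1×2, 0×2 + 2×2]
   = [-6, 4]
y = Wx + b = [-6 + -1, 4 + 1] = [-7, 5]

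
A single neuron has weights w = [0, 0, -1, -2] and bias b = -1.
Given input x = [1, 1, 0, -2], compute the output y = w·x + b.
y = 3

y = (0)(1) + (0)(1) + (-1)(0) + (-2)(-2) + -1 = 3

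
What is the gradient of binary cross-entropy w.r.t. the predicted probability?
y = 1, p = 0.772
∂L/∂p = -1.295

∂L/∂p = -y/p + (1-y)/(1-p) = -1/0.772 + 0 = -1.295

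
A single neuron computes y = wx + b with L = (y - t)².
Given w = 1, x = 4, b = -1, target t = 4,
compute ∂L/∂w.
∂L/∂w = -8

y = wx + b = (1)(4) + -1 = 3
∂L/∂y = 2(y - t) = 2(3 - 4) = -2
∂y/∂w = x = 4
∂L/∂w = ∂L/∂y · ∂y/∂w = -2 × 4 = -8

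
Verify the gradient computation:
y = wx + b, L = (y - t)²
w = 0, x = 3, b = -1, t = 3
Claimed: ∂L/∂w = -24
Correct

y = (0)(3) + -1 = -1
∂L/∂y = 2(y - t) = 2(-1 - 3) = -8
∂y/∂w = x = 3
∂L/∂w = -8 × 3 = -24

Claimed value: -24
Correct: The correct gradient is -24.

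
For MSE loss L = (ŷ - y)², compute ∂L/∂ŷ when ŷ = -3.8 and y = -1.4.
∂L/∂ŷ = -4.8

∂L/∂ŷ = 2(ŷ - y) = 2(-3.8 - -1.4) = 2(-2.4) = -4.8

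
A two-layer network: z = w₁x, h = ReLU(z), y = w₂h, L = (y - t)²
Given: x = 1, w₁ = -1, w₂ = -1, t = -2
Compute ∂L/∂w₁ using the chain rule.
∂L/∂w₁ = 0

Forward pass:
z = w₁x = -1×1 = -1
h = ReLU(-1) = 0
y = w₂h = -1×0 = 0

Backward pass:
∂L/∂y = 2(y - t) = 2(0 - -2) = 4
∂y/∂h = w₂ = -1
∂h/∂z = 0 (ReLU derivative)
∂z/∂w₁ = x = 1

∂L/∂w₁ = 4 × -1 × 0 × 1 = 0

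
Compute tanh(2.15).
0.9732

tanh(2.15) = (e^(2.15) - e^(-2.15))/(e^(2.15) + e^(-2.15)) = 0.9732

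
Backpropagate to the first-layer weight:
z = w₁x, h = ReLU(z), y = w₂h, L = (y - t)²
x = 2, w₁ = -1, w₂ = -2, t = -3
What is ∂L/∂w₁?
∂L/∂w₁ = 0

Forward pass:
z = w₁x = -1×2 = -2
h = ReLU(-2) = 0
y = w₂h = -2×0 = 0

Backward pass:
∂L/∂y = 2(y - t) = 2(0 - -3) = 6
∂y/∂h = w₂ = -2
∂h/∂z = 0 (ReLU derivative)
∂z/∂w₁ = x = 2

∂L/∂w₁ = 6 × -2 × 0 × 2 = 0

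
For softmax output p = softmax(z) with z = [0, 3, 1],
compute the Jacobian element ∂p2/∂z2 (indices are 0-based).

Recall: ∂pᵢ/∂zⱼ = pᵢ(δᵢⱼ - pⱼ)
∂p2/∂z2 = 0.1012

p = softmax(z) = [0.04201, 0.8438, 0.1142]
p2 = 0.1142

∂p2/∂z2 = p2(1 - p2) = 0.1142 × (1 - 0.1142) = 0.1012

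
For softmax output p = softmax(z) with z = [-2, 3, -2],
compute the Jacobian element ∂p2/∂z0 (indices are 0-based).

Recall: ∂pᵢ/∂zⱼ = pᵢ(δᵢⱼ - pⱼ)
∂p2/∂z0 = -4.42e-05

p = softmax(z) = [0.006648, 0.9867, 0.006648]
p2 = 0.006648, p0 = 0.006648

∂p2/∂z0 = -p2 × p0 = -0.006648 × 0.006648 = -4.42e-05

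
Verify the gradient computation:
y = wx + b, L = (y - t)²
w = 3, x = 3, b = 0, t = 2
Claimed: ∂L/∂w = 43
Incorrect

y = (3)(3) + 0 = 9
∂L/∂y = 2(y - t) = 2(9 - 2) = 14
∂y/∂w = x = 3
∂L/∂w = 14 × 3 = 42

Claimed value: 43
Incorrect: The correct gradient is 42.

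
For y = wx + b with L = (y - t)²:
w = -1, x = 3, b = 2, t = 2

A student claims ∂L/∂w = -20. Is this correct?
Incorrect

y = (-1)(3) + 2 = -1
∂L/∂y = 2(y - t) = 2(-1 - 2) = -6
∂y/∂w = x = 3
∂L/∂w = -6 × 3 = -18

Claimed value: -20
Incorrect: The correct gradient is -18.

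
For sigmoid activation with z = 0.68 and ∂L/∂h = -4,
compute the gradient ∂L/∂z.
∂L/∂z = -0.8928

σ(0.68) = 0.6637
σ'(0.68) = σ(0.68)(1 - σ(0.68)) = 0.6637 × 0.3363 = 0.2232
∂L/∂z = ∂L/∂h · σ'(z) = -4 × 0.2232 = -0.8928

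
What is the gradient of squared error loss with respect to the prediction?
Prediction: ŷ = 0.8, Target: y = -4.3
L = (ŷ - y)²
∂L/∂ŷ = 10.2

∂L/∂ŷ = 2(ŷ - y) = 2(0.8 - -4.3) = 2(5.1) = 10.2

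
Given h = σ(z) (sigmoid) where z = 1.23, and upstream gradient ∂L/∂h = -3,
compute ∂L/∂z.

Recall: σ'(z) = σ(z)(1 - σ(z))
∂L/∂z = -0.5251

σ(1.23) = 0.7738
σ'(1.23) = σ(1.23)(1 - σ(1.23)) = 0.7738 × 0.2262 = 0.175
∂L/∂z = ∂L/∂h · σ'(z) = -3 × 0.175 = -0.5251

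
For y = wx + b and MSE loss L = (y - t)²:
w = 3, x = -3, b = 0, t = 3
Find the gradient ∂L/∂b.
∂L/∂b = -24

y = wx + b = (3)(-3) + 0 = -9
∂L/∂y = 2(y - t) = 2(-9 - 3) = -24
∂y/∂b = 1
∂L/∂b = ∂L/∂y · ∂y/∂b = -24 × 1 = -24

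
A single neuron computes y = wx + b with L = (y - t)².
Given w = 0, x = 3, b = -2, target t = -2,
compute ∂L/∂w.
∂L/∂w = 0

y = wx + b = (0)(3) + -2 = -2
∂L/∂y = 2(y - t) = 2(-2 - -2) = 0
∂y/∂w = x = 3
∂L/∂w = ∂L/∂y · ∂y/∂w = 0 × 3 = 0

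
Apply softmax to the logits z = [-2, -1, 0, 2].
p = [0.0152, 0.0414, 0.1125, 0.831]

exp(z) = [0.1353, 0.3679, 1, 7.389]
Sum = 8.892
p = [0.0152, 0.0414, 0.1125, 0.831]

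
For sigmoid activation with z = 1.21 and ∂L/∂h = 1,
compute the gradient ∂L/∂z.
∂L/∂z = 0.1769

σ(1.21) = 0.7703
σ'(1.21) = σ(1.21)(1 - σ(1.21)) = 0.7703 × 0.2297 = 0.1769
∂L/∂z = ∂L/∂h · σ'(z) = 1 × 0.1769 = 0.1769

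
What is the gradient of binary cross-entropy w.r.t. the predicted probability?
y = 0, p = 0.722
∂L/∂p = 3.597

∂L/∂p = -y/p + (1-y)/(1-p) = 0 + 1/0.278 = 3.597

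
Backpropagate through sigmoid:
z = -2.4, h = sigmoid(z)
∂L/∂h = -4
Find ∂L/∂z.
∂L/∂z = -0.305

σ(-2.4) = 0.08317
σ'(-2.4) = σ(-2.4)(1 - σ(-2.4)) = 0.08317 × 0.9168 = 0.07625
∂L/∂z = ∂L/∂h · σ'(z) = -4 × 0.07625 = -0.305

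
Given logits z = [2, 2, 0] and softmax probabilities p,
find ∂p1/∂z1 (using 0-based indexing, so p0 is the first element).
∂p1/∂z1 = 0.249

p = softmax(z) = [0.4683, 0.4683, 0.06338]
p1 = 0.4683

∂p1/∂z1 = p1(1 - p1) = 0.4683 × (1 - 0.4683) = 0.249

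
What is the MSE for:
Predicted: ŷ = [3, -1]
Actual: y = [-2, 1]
MSE = 14.5

MSE = (1/2)((3--2)² + (-1-1)²) = (1/2)(25 + 4) = 14.5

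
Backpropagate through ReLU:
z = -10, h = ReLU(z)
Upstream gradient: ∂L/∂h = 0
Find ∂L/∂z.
∂L/∂z = 0

h = ReLU(-10) = 0
Since z < 0: ∂h/∂z = 0
∂L/∂z = ∂L/∂h · ∂h/∂z = 0 × 0 = 0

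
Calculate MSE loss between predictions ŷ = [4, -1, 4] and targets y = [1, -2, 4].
MSE = 3.333

MSE = (1/3)((4-1)² + (-1--2)² + (4-4)²) = (1/3)(9 + 1 + 0) = 3.333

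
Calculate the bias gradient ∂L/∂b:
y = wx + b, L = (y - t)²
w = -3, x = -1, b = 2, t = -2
∂L/∂b = 14

y = wx + b = (-3)(-1) + 2 = 5
∂L/∂y = 2(y - t) = 2(5 - -2) = 14
∂y/∂b = 1
∂L/∂b = ∂L/∂y · ∂y/∂b = 14 × 1 = 14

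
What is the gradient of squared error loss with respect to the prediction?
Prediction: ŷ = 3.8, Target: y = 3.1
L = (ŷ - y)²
∂L/∂ŷ = 1.4

∂L/∂ŷ = 2(ŷ - y) = 2(3.8 - 3.1) = 2(0.7) = 1.4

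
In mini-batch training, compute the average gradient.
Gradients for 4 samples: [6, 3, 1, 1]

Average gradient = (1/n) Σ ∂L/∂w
Average gradient = 2.75

Average = (1/4)(6 + 3 + 1 + 1) = 11/4 = 2.75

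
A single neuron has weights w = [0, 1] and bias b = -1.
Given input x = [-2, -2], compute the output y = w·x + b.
y = -3

y = (0)(-2) + (1)(-2) + -1 = -3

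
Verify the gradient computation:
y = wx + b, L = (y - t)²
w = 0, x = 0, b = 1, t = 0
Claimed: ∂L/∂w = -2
Incorrect

y = (0)(0) + 1 = 1
∂L/∂y = 2(y - t) = 2(1 - 0) = 2
∂y/∂w = x = 0
∂L/∂w = 2 × 0 = 0

Claimed value: -2
Incorrect: The correct gradient is 0.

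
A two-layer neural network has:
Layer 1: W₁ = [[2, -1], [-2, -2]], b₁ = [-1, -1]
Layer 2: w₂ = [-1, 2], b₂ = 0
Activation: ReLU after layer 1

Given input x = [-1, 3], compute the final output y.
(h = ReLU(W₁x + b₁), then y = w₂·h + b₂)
y = 0

Layer 1 pre-activation: z₁ = [-6, -5]
After ReLU: h = [0, 0]
Layer 2 output: y = -1×0 + 2×0 + 0 = 0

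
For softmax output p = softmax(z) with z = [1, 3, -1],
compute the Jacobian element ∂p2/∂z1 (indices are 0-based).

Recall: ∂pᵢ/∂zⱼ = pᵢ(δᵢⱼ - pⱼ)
∂p2/∂z1 = -0.01376

p = softmax(z) = [0.1173, 0.8668, 0.01588]
p2 = 0.01588, p1 = 0.8668

∂p2/∂z1 = -p2 × p1 = -0.01588 × 0.8668 = -0.01376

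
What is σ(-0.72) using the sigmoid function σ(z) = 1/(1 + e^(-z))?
0.3274

sigmoid(-0.72) = 1/(1 + e^(0.72)) = 1/(1 + 2.054) = 0.3274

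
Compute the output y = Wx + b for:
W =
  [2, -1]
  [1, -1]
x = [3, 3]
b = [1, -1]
y = [4, -1]

Wx = [2×3 + -1×3, 1×3 + -1×3]
   = [3, 0]
y = Wx + b = [3 + 1, 0 + -1] = [4, -1]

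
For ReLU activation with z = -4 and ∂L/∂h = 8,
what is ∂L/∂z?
∂L/∂z = 0

h = ReLU(-4) = 0
Since z < 0: ∂h/∂z = 0
∂L/∂z = ∂L/∂h · ∂h/∂z = 8 × 0 = 0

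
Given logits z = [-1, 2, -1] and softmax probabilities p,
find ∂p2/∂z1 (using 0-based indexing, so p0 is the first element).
∂p2/∂z1 = -0.04118

p = softmax(z) = [0.04528, 0.9094, 0.04528]
p2 = 0.04528, p1 = 0.9094

∂p2/∂z1 = -p2 × p1 = -0.04528 × 0.9094 = -0.04118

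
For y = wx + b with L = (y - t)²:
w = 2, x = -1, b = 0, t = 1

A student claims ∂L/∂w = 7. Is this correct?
Incorrect

y = (2)(-1) + 0 = -2
∂L/∂y = 2(y - t) = 2(-2 - 1) = -6
∂y/∂w = x = -1
∂L/∂w = -6 × -1 = 6

Claimed value: 7
Incorrect: The correct gradient is 6.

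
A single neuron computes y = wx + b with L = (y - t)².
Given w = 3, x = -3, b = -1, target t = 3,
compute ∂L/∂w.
∂L/∂w = 78

y = wx + b = (3)(-3) + -1 = -10
∂L/∂y = 2(y - t) = 2(-10 - 3) = -26
∂y/∂w = x = -3
∂L/∂w = ∂L/∂y · ∂y/∂w = -26 × -3 = 78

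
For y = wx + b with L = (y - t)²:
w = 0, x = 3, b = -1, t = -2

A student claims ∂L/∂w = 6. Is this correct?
Correct

y = (0)(3) + -1 = -1
∂L/∂y = 2(y - t) = 2(-1 - -2) = 2
∂y/∂w = x = 3
∂L/∂w = 2 × 3 = 6

Claimed value: 6
Correct: The correct gradient is 6.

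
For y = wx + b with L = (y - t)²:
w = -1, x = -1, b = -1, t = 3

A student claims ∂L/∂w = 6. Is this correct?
Correct

y = (-1)(-1) + -1 = 0
∂L/∂y = 2(y - t) = 2(0 - 3) = -6
∂y/∂w = x = -1
∂L/∂w = -6 × -1 = 6

Claimed value: 6
Correct: The correct gradient is 6.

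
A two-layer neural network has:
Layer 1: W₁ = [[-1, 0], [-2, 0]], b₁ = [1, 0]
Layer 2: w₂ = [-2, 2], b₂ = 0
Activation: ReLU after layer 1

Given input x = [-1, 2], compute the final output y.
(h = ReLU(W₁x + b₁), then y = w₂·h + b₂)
y = 0

Layer 1 pre-activation: z₁ = [2, 2]
After ReLU: h = [2, 2]
Layer 2 output: y = -2×2 + 2×2 + 0 = 0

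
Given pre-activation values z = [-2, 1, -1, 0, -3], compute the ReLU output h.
h = [0, 1, 0, 0, 0]

ReLU applied element-wise: max(0,-2)=0, max(0,1)=1, max(0,-1)=0, max(0,0)=0, max(0,-3)=0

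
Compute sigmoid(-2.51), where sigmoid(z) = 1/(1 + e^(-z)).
0.07516

sigmoid(-2.51) = 1/(1 + e^(2.51)) = 1/(1 + 12.3) = 0.07516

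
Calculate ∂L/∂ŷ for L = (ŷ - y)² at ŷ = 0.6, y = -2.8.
∂L/∂ŷ = 6.8

∂L/∂ŷ = 2(ŷ - y) = 2(0.6 - -2.8) = 2(3.4) = 6.8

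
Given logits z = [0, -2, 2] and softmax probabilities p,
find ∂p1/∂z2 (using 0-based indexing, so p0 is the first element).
∂p1/∂z2 = -0.01376

p = softmax(z) = [0.1173, 0.01588, 0.8668]
p1 = 0.01588, p2 = 0.8668

∂p1/∂z2 = -p1 × p2 = -0.01588 × 0.8668 = -0.01376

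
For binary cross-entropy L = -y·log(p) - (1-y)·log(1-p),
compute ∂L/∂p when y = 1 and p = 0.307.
∂L/∂p = -3.257

∂L/∂p = -y/p + (1-y)/(1-p) = -1/0.307 + 0 = -3.257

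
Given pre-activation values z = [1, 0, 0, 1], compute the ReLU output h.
h = [1, 0, 0, 1]

ReLU applied element-wise: max(0,1)=1, max(0,0)=0, max(0,0)=0, max(0,1)=1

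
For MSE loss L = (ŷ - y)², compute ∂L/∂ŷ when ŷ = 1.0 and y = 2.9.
∂L/∂ŷ = -3.8

∂L/∂ŷ = 2(ŷ - y) = 2(1.0 - 2.9) = 2(-1.9) = -3.8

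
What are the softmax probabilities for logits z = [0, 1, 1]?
p = [0.1554, 0.4223, 0.4223]

exp(z) = [1, 2.718, 2.718]
Sum = 6.437
p = [0.1554, 0.4223, 0.4223]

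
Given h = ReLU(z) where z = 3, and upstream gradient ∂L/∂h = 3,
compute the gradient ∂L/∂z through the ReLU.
∂L/∂z = 3

h = ReLU(3) = 3
Since z > 0: ∂h/∂z = 1
∂L/∂z = ∂L/∂h · ∂h/∂z = 3 × 1 = 3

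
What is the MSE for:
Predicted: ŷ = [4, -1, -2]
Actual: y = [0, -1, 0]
MSE = 6.667

MSE = (1/3)((4-0)² + (-1--1)² + (-2-0)²) = (1/3)(16 + 0 + 4) = 6.667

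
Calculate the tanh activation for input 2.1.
0.9705

tanh(2.1) = (e^(2.1) - e^(-2.1))/(e^(2.1) + e^(-2.1)) = 0.9705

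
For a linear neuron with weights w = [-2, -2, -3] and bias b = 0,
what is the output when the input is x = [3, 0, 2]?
y = -12

y = (-2)(3) + (-2)(0) + (-3)(2) + 0 = -12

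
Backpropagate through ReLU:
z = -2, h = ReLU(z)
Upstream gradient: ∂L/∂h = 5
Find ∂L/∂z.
∂L/∂z = 0

h = ReLU(-2) = 0
Since z < 0: ∂h/∂z = 0
∂L/∂z = ∂L/∂h · ∂h/∂z = 5 × 0 = 0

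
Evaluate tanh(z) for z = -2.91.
-0.9941

tanh(-2.91) = (e^(-2.91) - e^(2.91))/(e^(-2.91) + e^(2.91)) = -0.9941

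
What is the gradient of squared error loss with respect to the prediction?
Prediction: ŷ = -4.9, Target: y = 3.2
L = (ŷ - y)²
∂L/∂ŷ = -16.2

∂L/∂ŷ = 2(ŷ - y) = 2(-4.9 - 3.2) = 2(-8.1) = -16.2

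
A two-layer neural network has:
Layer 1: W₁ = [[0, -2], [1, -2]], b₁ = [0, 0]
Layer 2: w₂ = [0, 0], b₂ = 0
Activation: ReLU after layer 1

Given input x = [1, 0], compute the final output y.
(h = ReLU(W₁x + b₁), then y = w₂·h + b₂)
y = 0

Layer 1 pre-activation: z₁ = [0, 1]
After ReLU: h = [0, 1]
Layer 2 output: y = 0×0 + 0×1 + 0 = 0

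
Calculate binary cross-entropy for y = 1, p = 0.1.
L = 2.303

L = -1·log(0.1) - 0·log(0.9) = -log(0.1) = 2.303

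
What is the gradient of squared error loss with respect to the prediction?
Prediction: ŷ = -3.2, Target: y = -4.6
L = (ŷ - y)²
∂L/∂ŷ = 2.8

∂L/∂ŷ = 2(ŷ - y) = 2(-3.2 - -4.6) = 2(1.4) = 2.8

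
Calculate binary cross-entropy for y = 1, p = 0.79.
L = 0.2357

L = -1·log(0.79) - 0·log(0.21) = -log(0.79) = 0.2357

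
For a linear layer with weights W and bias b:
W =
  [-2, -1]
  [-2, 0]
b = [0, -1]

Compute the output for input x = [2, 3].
y = [-7, -5]

Wx = [-2×2 + -1×3, -2×2 + 0×3]
   = [-7, -4]
y = Wx + b = [-7 + 0, -4 + -1] = [-7, -5]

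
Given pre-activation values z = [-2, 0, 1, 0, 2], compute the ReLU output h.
h = [0, 0, 1, 0, 2]

ReLU applied element-wise: max(0,-2)=0, max(0,0)=0, max(0,1)=1, max(0,0)=0, max(0,2)=2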